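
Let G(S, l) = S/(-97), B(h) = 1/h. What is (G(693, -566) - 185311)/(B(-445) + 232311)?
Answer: -571375550/716264587 ≈ -0.79772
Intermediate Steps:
G(S, l) = -S/97 (G(S, l) = S*(-1/97) = -S/97)
(G(693, -566) - 185311)/(B(-445) + 232311) = (-1/97*693 - 185311)/(1/(-445) + 232311) = (-693/97 - 185311)/(-1/445 + 232311) = -17975860/(97*103378394/445) = -17975860/97*445/103378394 = -571375550/716264587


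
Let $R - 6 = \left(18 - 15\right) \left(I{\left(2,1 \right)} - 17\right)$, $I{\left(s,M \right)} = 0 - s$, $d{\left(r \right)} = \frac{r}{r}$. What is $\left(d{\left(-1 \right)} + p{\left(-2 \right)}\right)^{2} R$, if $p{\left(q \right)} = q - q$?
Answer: $-51$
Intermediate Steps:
$d{\left(r \right)} = 1$
$p{\left(q \right)} = 0$
$I{\left(s,M \right)} = - s$
$R = -51$ ($R = 6 + \left(18 - 15\right) \left(\left(-1\right) 2 - 17\right) = 6 + 3 \left(-2 - 17\right) = 6 + 3 \left(-19\right) = 6 - 57 = -51$)
$\left(d{\left(-1 \right)} + p{\left(-2 \right)}\right)^{2} R = \left(1 + 0\right)^{2} \left(-51\right) = 1^{2} \left(-51\right) = 1 \left(-51\right) = -51$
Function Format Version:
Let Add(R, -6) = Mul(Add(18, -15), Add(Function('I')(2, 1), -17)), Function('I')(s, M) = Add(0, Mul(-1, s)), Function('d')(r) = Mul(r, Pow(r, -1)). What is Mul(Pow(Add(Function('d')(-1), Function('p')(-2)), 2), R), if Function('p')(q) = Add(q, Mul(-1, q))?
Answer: -51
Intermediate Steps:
Function('d')(r) = 1
Function('p')(q) = 0
Function('I')(s, M) = Mul(-1, s)
R = -51 (R = Add(6, Mul(Add(18, -15), Add(Mul(-1, 2), -17))) = Add(6, Mul(3, Add(-2, -17))) = Add(6, Mul(3, -19)) = Add(6, -57) = -51)
Mul(Pow(Add(Function('d')(-1), Function('p')(-2)), 2), R) = Mul(Pow(Add(1, 0), 2), -51) = Mul(Pow(1, 2), -51) = Mul(1, -51) = -51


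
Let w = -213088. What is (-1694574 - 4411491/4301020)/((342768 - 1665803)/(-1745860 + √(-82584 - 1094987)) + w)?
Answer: 394482247371814913178622414709/49604846590032522516031802165 + 642853981258021799*I*√1177571/39683877272026018012825441732 ≈ 7.9525 + 1.7579e-8*I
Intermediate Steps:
(-1694574 - 4411491/4301020)/((342768 - 1665803)/(-1745860 + √(-82584 - 1094987)) + w) = (-1694574 - 4411491/4301020)/((342768 - 1665803)/(-1745860 + √(-82584 - 1094987)) - 213088) = (-1694574 - 4411491*1/4301020)/(-1323035/(-1745860 + √(-1177571)) - 213088) = (-1694574 - 4411491/4301020)/(-1323035/(-1745860 + I*√1177571) - 213088) = -7288401076971/(4301020*(-213088 - 1323035/(-1745860 + I*√1177571)))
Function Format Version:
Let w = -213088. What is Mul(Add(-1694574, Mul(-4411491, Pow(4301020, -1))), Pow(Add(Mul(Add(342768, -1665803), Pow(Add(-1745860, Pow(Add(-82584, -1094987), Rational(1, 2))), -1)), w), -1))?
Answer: Add(Rational(394482247371814913178622414709, 49604846590032522516031802165), Mul(Rational(642853981258021799, 39683877272026018012825441732), I, Pow(1177571, Rational(1, 2)))) ≈ Add(7.9525, Mul(1.7579e-8, I))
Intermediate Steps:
Mul(Add(-1694574, Mul(-4411491, Pow(4301020, -1))), Pow(Add(Mul(Add(342768, -1665803), Pow(Add(-1745860, Pow(Add(-82584, -1094987), Rational(1, 2))), -1)), w), -1)) = Mul(Add(-1694574, Mul(-4411491, Pow(4301020, -1))), Pow(Add(Mul(Add(342768, -1665803), Pow(Add(-1745860, Pow(Add(-82584, -1094987), Rational(1, 2))), -1)), -213088), -1)) = Mul(Add(-1694574, Mul(-4411491, Rational(1, 4301020))), Pow(Add(Mul(-1323035, Pow(Add(-1745860, Pow(-1177571, Rational(1, 2))), -1)), -213088), -1)) = Mul(Add(-1694574, Rational(-4411491, 4301020)), Pow(Add(Mul(-1323035, Pow(Add(-1745860, Mul(I, Pow(1177571, Rational(1, 2)))), -1)), -213088), -1)) = Mul(Rational(-7288401076971, 4301020), Pow(Add(-213088, Mul(-1323035, Pow(Add(-1745860, Mul(I, Pow(1177571, Rational(1, 2)))), -1))), -1))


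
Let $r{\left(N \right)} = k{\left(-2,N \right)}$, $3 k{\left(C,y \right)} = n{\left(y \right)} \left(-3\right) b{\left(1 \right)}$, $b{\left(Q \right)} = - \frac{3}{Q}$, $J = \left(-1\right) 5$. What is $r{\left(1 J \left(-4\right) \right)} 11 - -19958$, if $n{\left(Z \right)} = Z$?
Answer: $20618$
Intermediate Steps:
$J = -5$
$k{\left(C,y \right)} = 3 y$ ($k{\left(C,y \right)} = \frac{y \left(-3\right) \left(- \frac{3}{1}\right)}{3} = \frac{- 3 y \left(\left(-3\right) 1\right)}{3} = \frac{- 3 y \left(-3\right)}{3} = \frac{9 y}{3} = 3 y$)
$r{\left(N \right)} = 3 N$
$r{\left(1 J \left(-4\right) \right)} 11 - -19958 = 3 \cdot 1 \left(-5\right) \left(-4\right) 11 - -19958 = 3 \left(\left(-5\right) \left(-4\right)\right) 11 + 19958 = 3 \cdot 20 \cdot 11 + 19958 = 60 \cdot 11 + 19958 = 660 + 19958 = 20618$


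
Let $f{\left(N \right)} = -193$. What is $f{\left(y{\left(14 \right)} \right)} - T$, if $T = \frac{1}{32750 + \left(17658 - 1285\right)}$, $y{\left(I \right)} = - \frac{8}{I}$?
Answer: $- \frac{9480740}{49123} \approx -193.0$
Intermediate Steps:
$T = \frac{1}{49123}$ ($T = \frac{1}{32750 + 16373} = \frac{1}{49123} \approx 2.0357 \cdot 10^{-5}$)
$f{\left(y{\left(14 \right)} \right)} - T = -193 - \frac{1}{49123} = - \frac{9480740}{49123}$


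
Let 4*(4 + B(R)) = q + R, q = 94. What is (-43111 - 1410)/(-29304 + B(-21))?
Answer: 178084/117159 ≈ 1.5200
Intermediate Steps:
B(R) = 39/2 + R/4 (B(R) = -4 + (94 + R)/4 = -4 + (47/2 + R/4) = 39/2 + R/4)
(-43111 - 1410)/(-29304 + B(-21)) = (-43111 - 1410)/(-29304 + (39/2 + (1/4)*(-21))) = -44521/(-29304 + (39/2 - 21/4)) = -44521/(-29304 + 57/4) = -44521/(-117159/4) = -44521*(-4/117159) = 178084/117159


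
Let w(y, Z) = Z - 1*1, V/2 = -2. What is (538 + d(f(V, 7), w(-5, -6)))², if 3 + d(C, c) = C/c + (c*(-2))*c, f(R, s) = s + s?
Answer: 189225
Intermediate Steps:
V = -4 (V = 2*(-2) = -4)
w(y, Z) = -1 + Z (w(y, Z) = Z - 1 = -1 + Z)
f(R, s) = 2*s
d(C, c) = -3 - 2*c² + C/c (d(C, c) = -3 + (C/c + (c*(-2))*c) = -3 + (C/c + (-2*c)*c) = -3 + (C/c - 2*c²) = -3 + (-2*c² + C/c) = -3 - 2*c² + C/c)
(538 + d(f(V, 7), w(-5, -6)))² = (538 + (-3 - 2*(-1 - 6)² + (2*7)/(-1 - 6)))² = (538 + (-3 - 2*(-7)² + 14/(-7)))² = (538 + (-3 - 2*49 + 14*(-⅐)))² = (538 + (-3 - 98 - 2))² = (538 - 103)² = 435² = 189225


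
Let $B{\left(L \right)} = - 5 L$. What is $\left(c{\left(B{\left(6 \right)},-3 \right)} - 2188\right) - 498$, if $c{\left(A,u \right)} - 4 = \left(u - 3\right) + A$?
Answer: $-2718$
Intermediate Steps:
$c{\left(A,u \right)} = 1 + A + u$ ($c{\left(A,u \right)} = 4 + \left(\left(u - 3\right) + A\right) = 4 + \left(\left(-3 + u\right) + A\right) = 4 + \left(-3 + A + u\right) = 1 + A + u$)
$\left(c{\left(B{\left(6 \right)},-3 \right)} - 2188\right) - 498 = \left(\left(1 - 30 - 3\right) - 2188\right) - 498 = \left(-32 - 2188\right) - 498 = -2220 - 498 = -2718$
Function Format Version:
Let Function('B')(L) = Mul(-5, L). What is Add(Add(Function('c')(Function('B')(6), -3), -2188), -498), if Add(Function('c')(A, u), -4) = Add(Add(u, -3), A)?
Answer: -2718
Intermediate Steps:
Function('c')(A, u) = Add(1, A, u) (Function('c')(A, u) = Add(4, Add(Add(u, -3), A)) = Add(4, Add(Add(-3, u), A)) = Add(4, Add(-3, A, u)) = Add(1, A, u))
Add(Add(Function('c')(Function('B')(6), -3), -2188), -498) = Add(Add(Add(1, Mul(-5, 6), -3), -2188), -498) = Add(Add(Add(1, -30, -3), -2188), -498) = Add(Add(-32, -2188), -498) = Add(-2220, -498) = -2718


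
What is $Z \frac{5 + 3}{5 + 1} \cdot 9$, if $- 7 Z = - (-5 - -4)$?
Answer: $- \frac{12}{7} \approx -1.7143$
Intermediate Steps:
$Z = - \frac{1}{7}$ ($Z = - \frac{\left(-1\right) \left(-5 - -4\right)}{7} = - \frac{\left(-1\right) \left(-5 + 4\right)}{7} = - \frac{\left(-1\right) \left(-1\right)}{7} = \left(- \frac{1}{7}\right) 1 = - \frac{1}{7} \approx -0.14286$)
$Z \frac{5 + 3}{5 + 1} \cdot 9 = - \frac{\left(5 + 3\right) \frac{1}{5 + 1}}{7} \cdot 9 = - \frac{8 \cdot \frac{1}{6}}{7} \cdot 9 = \left(- \frac{1}{7}\right) \frac{4}{3} \cdot 9 = \left(- \frac{4}{21}\right) 9 = - \frac{12}{7}$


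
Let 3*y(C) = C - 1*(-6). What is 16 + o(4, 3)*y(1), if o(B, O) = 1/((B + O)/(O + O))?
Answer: 18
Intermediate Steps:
y(C) = 2 + C/3 (y(C) = (C - 1*(-6))/3 = (C + 6)/3 = (6 + C)/3 = 2 + C/3)
o(B, O) = 2*O/(B + O) (o(B, O) = 1/((B + O)/((2*O))) = 1/((B + O)*(1/(2*O))) = 1/((B + O)/(2*O)) = 2*O/(B + O))
16 + o(4, 3)*y(1) = 16 + (2*3/(4 + 3))*(2 + (⅓)*1) = 16 + (2*3/7)*(2 + ⅓) = 16 + (2*3*(⅐))*(7/3) = 16 + (6/7)*(7/3) = 16 + 2 = 18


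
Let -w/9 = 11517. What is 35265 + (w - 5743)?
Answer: -74131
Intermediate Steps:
w = -103653 (w = -9*11517 = -103653)
35265 + (w - 5743) = 35265 + (-103653 - 5743) = 35265 - 109396 = -74131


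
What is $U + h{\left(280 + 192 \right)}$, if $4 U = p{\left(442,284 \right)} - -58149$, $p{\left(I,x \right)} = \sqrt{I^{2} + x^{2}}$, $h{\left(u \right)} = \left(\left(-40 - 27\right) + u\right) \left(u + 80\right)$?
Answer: $\frac{952389}{4} + \frac{\sqrt{69005}}{2} \approx 2.3823 \cdot 10^{5}$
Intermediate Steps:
$h{\left(u \right)} = \left(-67 + u\right) \left(80 + u\right)$
$U = \frac{58149}{4} + \frac{\sqrt{69005}}{2}$ ($U = \frac{\sqrt{442^{2} + 284^{2}} - -58149}{4} = \frac{\sqrt{195364 + 80656} + 58149}{4} = \frac{\sqrt{276020} + 58149}{4} = \frac{2 \sqrt{69005} + 58149}{4} = \frac{58149 + 2 \sqrt{69005}}{4} = \frac{58149}{4} + \frac{\sqrt{69005}}{2} \approx 14669.0$)
$U + h{\left(280 + 192 \right)} = \left(\frac{58149}{4} + \frac{\sqrt{69005}}{2}\right) + \left(-5360 + \left(280 + 192\right)^{2} + 13 \left(280 + 192\right)\right) = \left(\frac{58149}{4} + \frac{\sqrt{69005}}{2}\right) + \left(-5360 + 472^{2} + 13 \cdot 472\right) = \left(\frac{58149}{4} + \frac{\sqrt{69005}}{2}\right) + \left(-5360 + 222784 + 6136\right) = \left(\frac{58149}{4} + \frac{\sqrt{69005}}{2}\right) + 223560 = \frac{952389}{4} + \frac{\sqrt{69005}}{2}$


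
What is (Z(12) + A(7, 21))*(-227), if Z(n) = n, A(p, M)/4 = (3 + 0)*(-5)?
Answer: 10896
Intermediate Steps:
A(p, M) = -60 (A(p, M) = 4*((3 + 0)*(-5)) = 4*(3*(-5)) = 4*(-15) = -60)
(Z(12) + A(7, 21))*(-227) = (12 - 60)*(-227) = -48*(-227) = 10896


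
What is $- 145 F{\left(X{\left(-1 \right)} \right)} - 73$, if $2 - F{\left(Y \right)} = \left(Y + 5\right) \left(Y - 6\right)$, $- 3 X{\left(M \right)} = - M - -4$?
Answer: $- \frac{36617}{9} \approx -4068.6$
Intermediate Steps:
$X{\left(M \right)} = - \frac{4}{3} + \frac{M}{3}$ ($X{\left(M \right)} = - \frac{- M - -4}{3} = - \frac{- M + 4}{3} = - \frac{4 - M}{3} = - \frac{4}{3} + \frac{M}{3}$)
$F{\left(Y \right)} = 2 - \left(-6 + Y\right) \left(5 + Y\right)$ ($F{\left(Y \right)} = 2 - \left(Y + 5\right) \left(Y - 6\right) = 2 - \left(5 + Y\right) \left(-6 + Y\right) = 2 - \left(-6 + Y\right) \left(5 + Y\right)$)
$- 145 F{\left(X{\left(-1 \right)} \right)} - 73 = - 145 \left(32 + \left(- \frac{4}{3} + \frac{1}{3} \left(-1\right)\right) - \left(- \frac{4}{3} + \frac{1}{3} \left(-1\right)\right)^{2}\right) - 73 = - 145 \left(32 - \frac{5}{3} - \left(- \frac{4}{3} - \frac{1}{3}\right)^{2}\right) - 73 = - 145 \left(32 - \frac{5}{3} - \left(- \frac{5}{3}\right)^{2}\right) - 73 = - 145 \left(32 - \frac{5}{3} - \frac{25}{9}\right) - 73 = \left(-145\right) \frac{248}{9} - 73 = - \frac{35960}{9} - 73 = - \frac{36617}{9}$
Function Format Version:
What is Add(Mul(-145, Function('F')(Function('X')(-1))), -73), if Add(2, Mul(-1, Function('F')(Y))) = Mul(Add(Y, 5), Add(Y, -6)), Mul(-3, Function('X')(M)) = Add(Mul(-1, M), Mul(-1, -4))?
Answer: Rational(-36617, 9) ≈ -4068.6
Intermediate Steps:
Function('X')(M) = Add(Rational(-4, 3), Mul(Rational(1, 3), M)) (Function('X')(M) = Mul(Rational(-1, 3), Add(Mul(-1, M), Mul(-1, -4))) = Mul(Rational(-1, 3), Add(Mul(-1, M), 4)) = Mul(Rational(-1, 3), Add(4, Mul(-1, M))) = Add(Rational(-4, 3), Mul(Rational(1, 3), M)))
Function('F')(Y) = Add(2, Mul(-1, Add(-6, Y), Add(5, Y))) (Function('F')(Y) = Add(2, Mul(-1, Mul(Add(Y, 5), Add(Y, -6)))) = Add(2, Mul(-1, Mul(Add(5, Y), Add(-6, Y)))) = Add(2, Mul(-1, Mul(Add(-6, Y), Add(5, Y)))) = Add(2, Mul(-1, Add(-6, Y), Add(5, Y))))
Add(Mul(-145, Function('F')(Function('X')(-1))), -73) = Add(Mul(-145, Add(32, Add(Rational(-4, 3), Mul(Rational(1, 3), -1)), Mul(-1, Pow(Add(Rational(-4, 3), Mul(Rational(1, 3), -1)), 2)))), -73) = Add(Mul(-145, Add(32, Add(Rational(-4, 3), Rational(-1, 3)), Mul(-1, Pow(Add(Rational(-4, 3), Rational(-1, 3)), 2)))), -73) = Add(Mul(-145, Add(32, Rational(-5, 3), Mul(-1, Pow(Rational(-5, 3), 2)))), -73) = Add(Mul(-145, Add(32, Rational(-5, 3), Mul(-1, Rational(25, 9)))), -73) = Add(Mul(-145, Add(32, Rational(-5, 3), Rational(-25, 9))), -73) = Add(Mul(-145, Rational(248, 9)), -73) = Add(Rational(-35960, 9), -73) = Rational(-36617, 9)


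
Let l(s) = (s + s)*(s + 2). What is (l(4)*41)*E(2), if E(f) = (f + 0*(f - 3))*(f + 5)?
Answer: 27552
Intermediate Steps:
l(s) = 2*s*(2 + s) (l(s) = (2*s)*(2 + s) = 2*s*(2 + s))
E(f) = f*(5 + f) (E(f) = (f + 0*(-3 + f))*(5 + f) = (f + 0)*(5 + f) = f*(5 + f))
(l(4)*41)*E(2) = ((2*4*(2 + 4))*41)*(2*(5 + 2)) = ((2*4*6)*41)*(2*7) = (48*41)*14 = 1968*14 = 27552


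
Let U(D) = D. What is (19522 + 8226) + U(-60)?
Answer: 27688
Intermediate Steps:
(19522 + 8226) + U(-60) = (19522 + 8226) - 60 = 27748 - 60 = 27688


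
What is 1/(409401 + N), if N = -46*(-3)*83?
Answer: 1/420855 ≈ 2.3761e-6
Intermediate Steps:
N = 11454 (N = 138*83 = 11454)
1/(409401 + N) = 1/(409401 + 11454) = 1/420855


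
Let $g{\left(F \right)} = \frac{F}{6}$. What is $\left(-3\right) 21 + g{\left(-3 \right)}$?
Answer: $- \frac{127}{2} \approx -63.5$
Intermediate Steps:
$g{\left(F \right)} = \frac{F}{6}$ ($g{\left(F \right)} = F \frac{1}{6} = \frac{F}{6}$)
$\left(-3\right) 21 + g{\left(-3 \right)} = \left(-3\right) 21 + \frac{1}{6} \left(-3\right) = -63 - \frac{1}{2} = - \frac{127}{2}$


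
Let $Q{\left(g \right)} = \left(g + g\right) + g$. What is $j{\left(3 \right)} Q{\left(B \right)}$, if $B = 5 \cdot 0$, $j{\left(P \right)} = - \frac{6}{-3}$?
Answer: $0$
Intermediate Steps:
$j{\left(P \right)} = 2$ ($j{\left(P \right)} = \left(-6\right) \left(- \frac{1}{3}\right) = 2$)
$B = 0$
$Q{\left(g \right)} = 3 g$ ($Q{\left(g \right)} = 2 g + g = 3 g$)
$j{\left(3 \right)} Q{\left(B \right)} = 2 \cdot 3 \cdot 0 = 2 \cdot 0 = 0$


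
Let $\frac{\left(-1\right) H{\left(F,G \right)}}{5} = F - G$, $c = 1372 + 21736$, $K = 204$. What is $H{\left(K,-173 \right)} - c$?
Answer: $-24993$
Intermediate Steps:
$c = 23108$
$H{\left(F,G \right)} = - 5 F + 5 G$ ($H{\left(F,G \right)} = - 5 \left(F - G\right) = - 5 F + 5 G$)
$H{\left(K,-173 \right)} - c = \left(\left(-5\right) 204 + 5 \left(-173\right)\right) - 23108 = \left(-1020 - 865\right) - 23108 = -1885 - 23108 = -24993$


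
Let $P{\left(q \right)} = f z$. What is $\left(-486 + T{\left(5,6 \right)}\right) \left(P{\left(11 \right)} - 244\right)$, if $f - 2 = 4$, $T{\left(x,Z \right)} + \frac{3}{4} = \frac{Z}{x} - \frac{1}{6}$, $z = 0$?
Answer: $\frac{1777723}{15} \approx 1.1851 \cdot 10^{5}$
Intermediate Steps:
$T{\left(x,Z \right)} = - \frac{11}{12} + \frac{Z}{x}$ ($T{\left(x,Z \right)} = - \frac{3}{4} + \left(\frac{Z}{x} - \frac{1}{6}\right) = - \frac{3}{4} + \left(- \frac{1}{6} + \frac{Z}{x}\right) = - \frac{11}{12} + \frac{Z}{x}$)
$f = 6$ ($f = 2 + 4 = 6$)
$P{\left(q \right)} = 0$ ($P{\left(q \right)} = 6 \cdot 0 = 0$)
$\left(-486 + T{\left(5,6 \right)}\right) \left(P{\left(11 \right)} - 244\right) = \left(-486 - \left(\frac{11}{12} - \frac{6}{5}\right)\right) \left(0 - 244\right) = \left(-486 + \left(- \frac{11}{12} + 6 \cdot \frac{1}{5}\right)\right) \left(0 - 244\right) = \left(-486 + \left(- \frac{11}{12} + \frac{6}{5}\right)\right) \left(-244\right) = \left(-486 + \frac{17}{60}\right) \left(-244\right) = \left(- \frac{29143}{60}\right) \left(-244\right) = \frac{1777723}{15}$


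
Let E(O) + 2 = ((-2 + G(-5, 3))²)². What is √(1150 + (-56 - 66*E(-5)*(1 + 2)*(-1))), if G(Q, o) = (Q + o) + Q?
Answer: 8*√20309 ≈ 1140.1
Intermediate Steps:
G(Q, o) = o + 2*Q
E(O) = 6559 (E(O) = -2 + ((-2 + (3 + 2*(-5)))²)² = -2 + ((-2 + (3 - 10))²)² = -2 + ((-2 - 7)²)² = -2 + ((-9)²)² = -2 + 81² = -2 + 6561 = 6559)
√(1150 + (-56 - 66*E(-5)*(1 + 2)*(-1))) = √(1150 + (-56 - 432894*(1 + 2)*(-1))) = √(1150 + (-56 - 432894*3*(-1))) = √(1150 + (-56 - 432894*(-3))) = √(1150 + (-56 - 66*(-19677))) = √(1150 + (-56 + 1298682)) = √(1150 + 1298626) = √1299776 = 8*√20309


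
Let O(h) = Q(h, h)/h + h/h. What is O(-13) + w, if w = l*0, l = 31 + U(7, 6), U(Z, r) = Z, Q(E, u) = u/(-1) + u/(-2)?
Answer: -½ ≈ -0.50000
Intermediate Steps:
Q(E, u) = -3*u/2 (Q(E, u) = u*(-1) + u*(-½) = -u - u/2 = -3*u/2)
O(h) = -½ (O(h) = (-3*h/2)/h + h/h = -3/2 + 1 = -½)
l = 38 (l = 31 + 7 = 38)
w = 0 (w = 38*0 = 0)
O(-13) + w = -½ + 0 = -½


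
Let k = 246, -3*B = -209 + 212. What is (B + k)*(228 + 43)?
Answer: 66395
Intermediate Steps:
B = -1 (B = -(-209 + 212)/3 = -1/3*3 = -1)
(B + k)*(228 + 43) = (-1 + 246)*(228 + 43) = 245*271 = 66395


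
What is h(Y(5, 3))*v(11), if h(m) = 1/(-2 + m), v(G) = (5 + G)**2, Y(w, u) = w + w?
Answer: 32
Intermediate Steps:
Y(w, u) = 2*w
h(Y(5, 3))*v(11) = (5 + 11)**2/(-2 + 2*5) = 16**2/(-2 + 10) = 256/8 = (1/8)*256 = 32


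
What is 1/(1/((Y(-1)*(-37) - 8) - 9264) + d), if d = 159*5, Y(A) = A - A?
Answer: 9272/7371239 ≈ 0.0012579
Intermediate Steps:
Y(A) = 0
d = 795
1/(1/((Y(-1)*(-37) - 8) - 9264) + d) = 1/(1/((0*(-37) - 8) - 9264) + 795) = 1/(1/((0 - 8) - 9264) + 795) = 1/(1/(-8 - 9264) + 795) = 1/(1/(-9272) + 795) = 1/(-1/9272 + 795) = 1/(7371239/9272) = 9272/7371239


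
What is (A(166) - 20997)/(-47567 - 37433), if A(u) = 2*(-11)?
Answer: 21019/85000 ≈ 0.24728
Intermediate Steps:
A(u) = -22
(A(166) - 20997)/(-47567 - 37433) = (-22 - 20997)/(-47567 - 37433) = -21019/(-85000) = -21019*(-1/85000) = 21019/85000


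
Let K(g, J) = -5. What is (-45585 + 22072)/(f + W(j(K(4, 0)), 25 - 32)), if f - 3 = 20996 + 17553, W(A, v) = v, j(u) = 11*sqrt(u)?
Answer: -23513/38545 ≈ -0.61001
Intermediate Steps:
f = 38552 (f = 3 + (20996 + 17553) = 3 + 38549 = 38552)
(-45585 + 22072)/(f + W(j(K(4, 0)), 25 - 32)) = (-45585 + 22072)/(38552 + (25 - 32)) = -23513/(38552 - 7) = -23513/38545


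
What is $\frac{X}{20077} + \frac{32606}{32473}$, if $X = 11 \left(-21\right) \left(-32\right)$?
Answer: $\frac{127810154}{93137203} \approx 1.3723$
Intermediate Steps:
$X = 7392$ ($X = \left(-231\right) \left(-32\right) = 7392$)
$\frac{X}{20077} + \frac{32606}{32473} = \frac{7392}{20077} + \frac{32606}{32473} = 7392 \cdot \frac{1}{20077} + 32606 \cdot \frac{1}{32473} = \frac{7392}{20077} + \frac{4658}{4639} = \frac{127810154}{93137203}$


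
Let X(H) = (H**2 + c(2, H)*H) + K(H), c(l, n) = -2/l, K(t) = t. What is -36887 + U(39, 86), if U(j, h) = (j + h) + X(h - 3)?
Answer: -29873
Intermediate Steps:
X(H) = H**2 (X(H) = (H**2 + (-2/2)*H) + H = (H**2 + (-2*1/2)*H) + H = (H**2 - H) + H = H**2)
U(j, h) = h + j + (-3 + h)**2 (U(j, h) = (j + h) + (h - 3)**2 = (h + j) + (-3 + h)**2 = h + j + (-3 + h)**2)
-36887 + U(39, 86) = -36887 + (86 + 39 + (-3 + 86)**2) = -36887 + (86 + 39 + 83**2) = -36887 + (86 + 39 + 6889) = -36887 + 7014 = -29873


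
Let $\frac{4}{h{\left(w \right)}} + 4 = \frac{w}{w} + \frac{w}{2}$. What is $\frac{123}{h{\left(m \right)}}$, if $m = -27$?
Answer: $- \frac{4059}{8} \approx -507.38$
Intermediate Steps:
$h{\left(w \right)} = \frac{4}{-3 + \frac{w}{2}}$ ($h{\left(w \right)} = \frac{4}{-4 + \left(\frac{w}{w} + \frac{w}{2}\right)} = \frac{4}{-4 + \left(1 + w \frac{1}{2}\right)} = \frac{4}{-4 + \left(1 + \frac{w}{2}\right)} = \frac{4}{-3 + \frac{w}{2}}$)
$\frac{123}{h{\left(m \right)}} = \frac{123}{8 \frac{1}{-6 - 27}} = \frac{123}{8 \frac{1}{-33}} = \frac{123}{8 \left(- \frac{1}{33}\right)} = \frac{123}{- \frac{8}{33}} = 123 \left(- \frac{33}{8}\right) = - \frac{4059}{8}$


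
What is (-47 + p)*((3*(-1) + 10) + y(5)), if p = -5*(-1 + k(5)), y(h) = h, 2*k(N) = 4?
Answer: -624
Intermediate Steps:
k(N) = 2 (k(N) = (1/2)*4 = 2)
p = -5 (p = -5*(-1 + 2) = -5*1 = -5)
(-47 + p)*((3*(-1) + 10) + y(5)) = (-47 - 5)*((3*(-1) + 10) + 5) = -52*((-3 + 10) + 5) = -52*(7 + 5) = -52*12 = -624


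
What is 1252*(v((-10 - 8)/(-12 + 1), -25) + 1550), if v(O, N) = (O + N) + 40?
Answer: 21575716/11 ≈ 1.9614e+6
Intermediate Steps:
v(O, N) = 40 + N + O (v(O, N) = (N + O) + 40 = 40 + N + O)
1252*(v((-10 - 8)/(-12 + 1), -25) + 1550) = 1252*((40 - 25 + (-10 - 8)/(-12 + 1)) + 1550) = 1252*((40 - 25 - 18/(-11)) + 1550) = 1252*((40 - 25 - 18*(-1/11)) + 1550) = 1252*((40 - 25 + 18/11) + 1550) = 1252*(183/11 + 1550) = 1252*(17233/11) = 21575716/11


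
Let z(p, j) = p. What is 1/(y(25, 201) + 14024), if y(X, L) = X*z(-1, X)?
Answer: 1/13999 ≈ 7.1434e-5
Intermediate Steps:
y(X, L) = -X (y(X, L) = X*(-1) = -X)
1/(y(25, 201) + 14024) = 1/(-1*25 + 14024) = 1/(-25 + 14024) = 1/13999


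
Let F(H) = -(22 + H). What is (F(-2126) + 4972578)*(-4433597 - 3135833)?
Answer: -37655507171260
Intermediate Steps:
F(H) = -22 - H
(F(-2126) + 4972578)*(-4433597 - 3135833) = ((-22 - 1*(-2126)) + 4972578)*(-4433597 - 3135833) = ((-22 + 2126) + 4972578)*(-7569430) = (2104 + 4972578)*(-7569430) = 4974682*(-7569430) = -37655507171260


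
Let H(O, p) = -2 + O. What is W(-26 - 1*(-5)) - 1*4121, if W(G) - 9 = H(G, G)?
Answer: -4135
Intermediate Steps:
W(G) = 7 + G (W(G) = 9 + (-2 + G) = 7 + G)
W(-26 - 1*(-5)) - 1*4121 = (7 + (-26 - 1*(-5))) - 1*4121 = (7 + (-26 + 5)) - 4121 = (7 - 21) - 4121 = -14 - 4121 = -4135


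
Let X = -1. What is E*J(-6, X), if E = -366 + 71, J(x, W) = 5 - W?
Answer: -1770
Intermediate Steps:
E = -295
E*J(-6, X) = -295*(5 - 1*(-1)) = -295*(5 + 1) = -295*6 = -1770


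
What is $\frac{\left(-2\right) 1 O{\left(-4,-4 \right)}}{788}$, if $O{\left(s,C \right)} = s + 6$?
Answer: $- \frac{1}{197} \approx -0.0050761$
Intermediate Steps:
$O{\left(s,C \right)} = 6 + s$
$\frac{\left(-2\right) 1 O{\left(-4,-4 \right)}}{788} = \frac{\left(-2\right) 1 \left(6 - 4\right)}{788} = \left(-2\right) 2 \cdot \frac{1}{788} = \left(-4\right) \frac{1}{788} = - \frac{1}{197}$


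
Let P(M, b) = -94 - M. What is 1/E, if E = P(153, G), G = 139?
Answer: -1/247 ≈ -0.0040486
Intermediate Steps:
E = -247 (E = -94 - 1*153 = -94 - 153 = -247)
1/E = 1/(-247) = -1/247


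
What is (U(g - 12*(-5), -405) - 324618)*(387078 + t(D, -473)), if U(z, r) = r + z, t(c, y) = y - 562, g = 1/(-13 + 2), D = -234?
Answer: -1379946991542/11 ≈ -1.2545e+11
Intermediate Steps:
g = -1/11 (g = 1/(-11) = -1/11 ≈ -0.090909)
t(c, y) = -562 + y
(U(g - 12*(-5), -405) - 324618)*(387078 + t(D, -473)) = ((-405 + (-1/11 - 12*(-5))) - 324618)*(387078 + (-562 - 473)) = ((-405 + (-1/11 + 60)) - 324618)*(387078 - 1035) = ((-405 + 659/11) - 324618)*386043 = (-3796/11 - 324618)*386043 = -3574594/11*386043 = -1379946991542/11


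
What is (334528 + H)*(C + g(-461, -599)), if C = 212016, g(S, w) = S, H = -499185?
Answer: -34834011635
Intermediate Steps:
(334528 + H)*(C + g(-461, -599)) = (334528 - 499185)*(212016 - 461) = -164657*211555 = -34834011635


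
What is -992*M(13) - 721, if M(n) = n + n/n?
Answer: -14609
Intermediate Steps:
M(n) = 1 + n (M(n) = n + 1 = 1 + n)
-992*M(13) - 721 = -992*(1 + 13) - 721 = -992*14 - 721 = -13888 - 721 = -14609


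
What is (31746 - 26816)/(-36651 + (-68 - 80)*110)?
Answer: -4930/52931 ≈ -0.093140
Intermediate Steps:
(31746 - 26816)/(-36651 + (-68 - 80)*110) = 4930/(-36651 - 148*110) = 4930/(-36651 - 16280) = 4930/(-52931) = 4930*(-1/52931) = -4930/52931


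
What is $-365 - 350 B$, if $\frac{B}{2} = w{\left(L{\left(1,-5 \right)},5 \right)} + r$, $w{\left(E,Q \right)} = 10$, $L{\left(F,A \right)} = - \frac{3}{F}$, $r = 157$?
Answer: $-117265$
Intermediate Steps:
$B = 334$ ($B = 2 \left(10 + 157\right) = 2 \cdot 167 = 334$)
$-365 - 350 B = -365 - 116900 = -117265$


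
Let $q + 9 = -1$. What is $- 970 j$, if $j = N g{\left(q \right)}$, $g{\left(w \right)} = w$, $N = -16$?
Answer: $-155200$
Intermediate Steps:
$q = -10$ ($q = -9 - 1 = -10$)
$j = 160$ ($j = \left(-16\right) \left(-10\right) = 160$)
$- 970 j = \left(-970\right) 160 = -155200$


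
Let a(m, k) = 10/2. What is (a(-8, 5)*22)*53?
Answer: 5830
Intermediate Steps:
a(m, k) = 5 (a(m, k) = 10*(½) = 5)
(a(-8, 5)*22)*53 = (5*22)*53 = 110*53 = 5830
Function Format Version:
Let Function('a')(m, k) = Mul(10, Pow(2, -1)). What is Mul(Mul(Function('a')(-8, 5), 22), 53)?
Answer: 5830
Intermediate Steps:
Function('a')(m, k) = 5 (Function('a')(m, k) = Mul(10, Rational(1, 2)) = 5)
Mul(Mul(Function('a')(-8, 5), 22), 53) = Mul(Mul(5, 22), 53) = Mul(110, 53) = 5830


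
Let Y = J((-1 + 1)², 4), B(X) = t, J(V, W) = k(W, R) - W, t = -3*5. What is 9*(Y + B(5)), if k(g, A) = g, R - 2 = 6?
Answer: -135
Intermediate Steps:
R = 8 (R = 2 + 6 = 8)
t = -15
J(V, W) = 0 (J(V, W) = W - W = 0)
B(X) = -15
Y = 0
9*(Y + B(5)) = 9*(0 - 15) = 9*(-15) = -135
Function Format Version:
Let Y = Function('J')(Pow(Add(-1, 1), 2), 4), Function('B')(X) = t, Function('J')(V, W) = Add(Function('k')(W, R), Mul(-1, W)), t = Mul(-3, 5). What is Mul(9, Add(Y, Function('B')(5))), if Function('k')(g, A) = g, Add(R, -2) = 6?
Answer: -135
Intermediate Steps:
R = 8 (R = Add(2, 6) = 8)
t = -15
Function('J')(V, W) = 0 (Function('J')(V, W) = Add(W, Mul(-1, W)) = 0)
Function('B')(X) = -15
Y = 0
Mul(9, Add(Y, Function('B')(5))) = Mul(9, Add(0, -15)) = Mul(9, -15) = -135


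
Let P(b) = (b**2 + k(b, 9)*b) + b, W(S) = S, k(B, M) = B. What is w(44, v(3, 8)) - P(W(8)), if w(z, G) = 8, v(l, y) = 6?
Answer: -128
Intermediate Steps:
P(b) = b + 2*b**2 (P(b) = (b**2 + b*b) + b = (b**2 + b**2) + b = 2*b**2 + b = b + 2*b**2)
w(44, v(3, 8)) - P(W(8)) = 8 - 8*(1 + 2*8) = 8 - 8*(1 + 16) = 8 - 8*17 = 8 - 1*136 = 8 - 136 = -128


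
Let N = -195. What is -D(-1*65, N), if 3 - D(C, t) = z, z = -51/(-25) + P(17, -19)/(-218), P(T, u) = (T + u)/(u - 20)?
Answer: -102049/106275 ≈ -0.96024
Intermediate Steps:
P(T, u) = (T + u)/(-20 + u)
z = 216776/106275 (z = -51/(-25) + ((17 - 19)/(-20 - 19))/(-218) = -51*(-1/25) + (-2/(-39))*(-1/218) = 51/25 - 1/39*(-2)*(-1/218) = 51/25 + (2/39)*(-1/218) = 51/25 - 1/4251 = 216776/106275 ≈ 2.0398)
D(C, t) = 102049/106275 (D(C, t) = 3 - 1*216776/106275 = 3 - 216776/106275 = 102049/106275)
-D(-1*65, N) = -1*102049/106275 = -102049/106275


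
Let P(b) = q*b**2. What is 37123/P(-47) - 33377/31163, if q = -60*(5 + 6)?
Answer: -4528957039/4130344020 ≈ -1.0965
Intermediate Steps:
q = -660 (q = -60*11 = -660)
P(b) = -660*b**2
37123/P(-47) - 33377/31163 = 37123/((-660*(-47)**2)) - 33377/31163 = 37123/((-660*2209)) - 33377*1/31163 = 37123/(-1457940) - 33377/31163 = 37123*(-1/1457940) - 33377/31163 = -37123/1457940 - 33377/31163 = -4528957039/4130344020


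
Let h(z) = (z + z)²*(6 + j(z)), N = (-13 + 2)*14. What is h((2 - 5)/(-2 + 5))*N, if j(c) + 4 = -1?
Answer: -616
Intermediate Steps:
j(c) = -5 (j(c) = -4 - 1 = -5)
N = -154 (N = -11*14 = -154)
h(z) = 4*z² (h(z) = (z + z)²*(6 - 5) = (2*z)²*1 = (4*z²)*1 = 4*z²)
h((2 - 5)/(-2 + 5))*N = (4*((2 - 5)/(-2 + 5))²)*(-154) = (4*(-3/3)²)*(-154) = (4*(-3*⅓)²)*(-154) = (4*(-1)²)*(-154) = (4*1)*(-154) = 4*(-154) = -616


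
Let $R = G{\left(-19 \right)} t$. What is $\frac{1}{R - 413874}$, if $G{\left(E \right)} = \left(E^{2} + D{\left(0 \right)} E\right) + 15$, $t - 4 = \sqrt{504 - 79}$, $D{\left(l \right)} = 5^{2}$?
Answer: $- \frac{9206}{3813677055} + \frac{11 \sqrt{17}}{3813677055} \approx -2.4021 \cdot 10^{-6}$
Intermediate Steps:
$D{\left(l \right)} = 25$
$t = 4 + 5 \sqrt{17}$ ($t = 4 + \sqrt{504 - 79} = 4 + \sqrt{425} = 4 + 5 \sqrt{17} \approx 24.616$)
$G{\left(E \right)} = 15 + E^{2} + 25 E$ ($G{\left(E \right)} = \left(E^{2} + 25 E\right) + 15 = 15 + E^{2} + 25 E$)
$R = -396 - 495 \sqrt{17}$ ($R = \left(15 + \left(-19\right)^{2} + 25 \left(-19\right)\right) \left(4 + 5 \sqrt{17}\right) = \left(15 + 361 - 475\right) \left(4 + 5 \sqrt{17}\right) = - 99 \left(4 + 5 \sqrt{17}\right) = -396 - 495 \sqrt{17} \approx -2436.9$)
$\frac{1}{R - 413874} = \frac{1}{\left(-396 - 495 \sqrt{17}\right) - 413874} = \frac{1}{-414270 - 495 \sqrt{17}}$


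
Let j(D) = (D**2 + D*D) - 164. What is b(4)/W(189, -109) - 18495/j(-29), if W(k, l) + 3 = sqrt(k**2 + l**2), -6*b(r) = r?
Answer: -293411857/24082058 - 2*sqrt(47602)/142779 ≈ -12.187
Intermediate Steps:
j(D) = -164 + 2*D**2 (j(D) = (D**2 + D**2) - 164 = 2*D**2 - 164 = -164 + 2*D**2)
b(r) = -r/6
W(k, l) = -3 + sqrt(k**2 + l**2)
b(4)/W(189, -109) - 18495/j(-29) = (-1/6*4)/(-3 + sqrt(189**2 + (-109)**2)) - 18495/(-164 + 2*(-29)**2) = -2/(3*(-3 + sqrt(35721 + 11881))) - 18495/(-164 + 2*841) = -2/(3*(-3 + sqrt(47602))) - 18495/(-164 + 1682) = -2/(3*(-3 + sqrt(47602))) - 18495/1518 = -2/(3*(-3 + sqrt(47602))) - 18495*1/1518 = -2/(3*(-3 + sqrt(47602))) - 6165/506 = -6165/506 - 2/(3*(-3 + sqrt(47602)))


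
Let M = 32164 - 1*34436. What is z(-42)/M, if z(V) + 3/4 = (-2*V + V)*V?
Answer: 7059/9088 ≈ 0.77674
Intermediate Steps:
M = -2272 (M = 32164 - 34436 = -2272)
z(V) = -3/4 - V**2 (z(V) = -3/4 + (-2*V + V)*V = -3/4 + (-V)*V = -3/4 - V**2)
z(-42)/M = (-3/4 - 1*(-42)**2)/(-2272) = (-3/4 - 1*1764)*(-1/2272) = (-3/4 - 1764)*(-1/2272) = -7059/4*(-1/2272) = 7059/9088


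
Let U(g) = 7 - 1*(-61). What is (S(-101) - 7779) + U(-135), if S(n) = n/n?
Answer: -7710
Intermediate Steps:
S(n) = 1
U(g) = 68 (U(g) = 7 + 61 = 68)
(S(-101) - 7779) + U(-135) = (1 - 7779) + 68 = -7778 + 68 = -7710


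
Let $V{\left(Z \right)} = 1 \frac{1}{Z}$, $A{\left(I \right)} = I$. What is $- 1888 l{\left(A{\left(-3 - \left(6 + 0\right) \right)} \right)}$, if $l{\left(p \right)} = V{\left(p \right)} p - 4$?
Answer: $5664$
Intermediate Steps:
$V{\left(Z \right)} = \frac{1}{Z}$
$l{\left(p \right)} = -3$ ($l{\left(p \right)} = \frac{p}{p} - 4 = 1 - 4 = -3$)
$- 1888 l{\left(A{\left(-3 - \left(6 + 0\right) \right)} \right)} = \left(-1888\right) \left(-3\right) = 5664$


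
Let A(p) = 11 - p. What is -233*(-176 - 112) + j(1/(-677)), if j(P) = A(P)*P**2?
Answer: 20821615146680/310288733 ≈ 67104.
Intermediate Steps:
j(P) = P**2*(11 - P) (j(P) = (11 - P)*P**2 = P**2*(11 - P))
-233*(-176 - 112) + j(1/(-677)) = -233*(-176 - 112) + (1/(-677))**2*(11 - 1/(-677)) = -233*(-288) + (-1/677)**2*(11 - 1*(-1/677)) = 67104 + (11 + 1/677)/458329 = 67104 + (1/458329)*(7448/677) = 67104 + 7448/310288733 = 20821615146680/310288733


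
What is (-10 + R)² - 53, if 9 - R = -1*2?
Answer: -52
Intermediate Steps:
R = 11 (R = 9 - (-1)*2 = 9 - 1*(-2) = 9 + 2 = 11)
(-10 + R)² - 53 = (-10 + 11)² - 53 = 1² - 53 = 1 - 53 = -52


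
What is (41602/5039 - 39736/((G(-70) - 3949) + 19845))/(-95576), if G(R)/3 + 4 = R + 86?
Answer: -28910835/479560632278 ≈ -6.0286e-5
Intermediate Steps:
G(R) = 246 + 3*R (G(R) = -12 + 3*(R + 86) = -12 + 3*(86 + R) = -12 + (258 + 3*R) = 246 + 3*R)
(41602/5039 - 39736/((G(-70) - 3949) + 19845))/(-95576) = (41602/5039 - 39736/(((246 + 3*(-70)) - 3949) + 19845))/(-95576) = (41602*(1/5039) - 39736/(((246 - 210) - 3949) + 19845))*(-1/95576) = (41602/5039 - 39736/((36 - 3949) + 19845))*(-1/95576) = (41602/5039 - 39736/(-3913 + 19845))*(-1/95576) = (41602/5039 - 39736/15932)*(-1/95576) = (41602/5039 - 39736*1/15932)*(-1/95576) = (41602/5039 - 9934/3983)*(-1/95576) = (115643340/20070337)*(-1/95576) = -28910835/479560632278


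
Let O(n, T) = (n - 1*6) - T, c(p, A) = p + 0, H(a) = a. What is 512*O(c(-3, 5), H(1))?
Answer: -5120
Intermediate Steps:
c(p, A) = p
O(n, T) = -6 + n - T (O(n, T) = (n - 6) - T = (-6 + n) - T = -6 + n - T)
512*O(c(-3, 5), H(1)) = 512*(-6 - 3 - 1*1) = 512*(-6 - 3 - 1) = 512*(-10) = -5120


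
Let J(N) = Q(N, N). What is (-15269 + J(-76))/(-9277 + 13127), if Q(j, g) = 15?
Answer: -7627/1925 ≈ -3.9621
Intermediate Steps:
J(N) = 15
(-15269 + J(-76))/(-9277 + 13127) = (-15269 + 15)/(-9277 + 13127) = -15254/3850 = -15254*1/3850 = -7627/1925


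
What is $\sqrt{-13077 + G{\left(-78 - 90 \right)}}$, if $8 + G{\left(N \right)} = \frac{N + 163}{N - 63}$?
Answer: $\frac{i \sqrt{698227530}}{231} \approx 114.39 i$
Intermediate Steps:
$G{\left(N \right)} = -8 + \frac{163 + N}{-63 + N}$ ($G{\left(N \right)} = -8 + \frac{N + 163}{N - 63} = -8 + \frac{163 + N}{-63 + N}$)
$\sqrt{-13077 + G{\left(-78 - 90 \right)}} = \sqrt{-13077 + \frac{667 - 7 \left(-78 - 90\right)}{-63 - 168}} = \sqrt{-13077 + \frac{667 - -1176}{-63 - 168}} = \sqrt{-13077 + \frac{667 + 1176}{-231}} = \sqrt{-13077 - \frac{1843}{231}} = \sqrt{- \frac{3022630}{231}} = \frac{i \sqrt{698227530}}{231}$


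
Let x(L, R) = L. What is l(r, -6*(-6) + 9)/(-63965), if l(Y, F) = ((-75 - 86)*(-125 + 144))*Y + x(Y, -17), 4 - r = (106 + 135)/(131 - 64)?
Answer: 7506/389605 ≈ 0.019266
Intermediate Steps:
r = 27/67 (r = 4 - (106 + 135)/(131 - 64) = 4 - 241/67 = 27/67 ≈ 0.40299)
l(Y, F) = -3058*Y (l(Y, F) = ((-75 - 86)*(-125 + 144))*Y + Y = (-161*19)*Y + Y = -3059*Y + Y = -3058*Y)
l(r, -6*(-6) + 9)/(-63965) = -3058*27/67/(-63965) = -82566/67*(-1/63965) = 7506/389605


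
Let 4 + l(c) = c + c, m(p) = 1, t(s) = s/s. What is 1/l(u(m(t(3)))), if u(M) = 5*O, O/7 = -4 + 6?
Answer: 1/136 ≈ 0.0073529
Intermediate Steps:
t(s) = 1
O = 14 (O = 7*(-4 + 6) = 7*2 = 14)
u(M) = 70 (u(M) = 5*14 = 70)
l(c) = -4 + 2*c (l(c) = -4 + (c + c) = -4 + 2*c)
1/l(u(m(t(3)))) = 1/(-4 + 2*70) = 1/(-4 + 140) = 1/136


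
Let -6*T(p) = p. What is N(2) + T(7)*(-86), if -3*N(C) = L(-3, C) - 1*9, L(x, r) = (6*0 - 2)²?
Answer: 102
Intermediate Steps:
T(p) = -p/6
L(x, r) = 4 (L(x, r) = (0 - 2)² = (-2)² = 4)
N(C) = 5/3 (N(C) = -(4 - 1*9)/3 = -(4 - 9)/3 = -⅓*(-5) = 5/3)
N(2) + T(7)*(-86) = 5/3 - ⅙*7*(-86) = 5/3 - 7/6*(-86) = 5/3 + 301/3 = 102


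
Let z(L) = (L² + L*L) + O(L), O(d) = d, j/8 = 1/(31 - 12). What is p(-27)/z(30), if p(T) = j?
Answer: 4/17385 ≈ 0.00023008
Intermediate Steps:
j = 8/19 (j = 8/(31 - 12) = 8/19 ≈ 0.42105)
z(L) = L + 2*L² (z(L) = (L² + L*L) + L = (L² + L²) + L = 2*L² + L = L + 2*L²)
p(T) = 8/19
p(-27)/z(30) = 8/(19*((30*(1 + 2*30)))) = 8/(19*((30*(1 + 60)))) = 8/(19*((30*61))) = (8/19)/1830 = (8/19)*(1/1830) = 4/17385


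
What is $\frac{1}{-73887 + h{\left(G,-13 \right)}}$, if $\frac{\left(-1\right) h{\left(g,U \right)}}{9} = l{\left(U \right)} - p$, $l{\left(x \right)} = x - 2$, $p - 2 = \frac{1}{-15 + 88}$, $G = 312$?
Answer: $- \frac{73}{5382573} \approx -1.3562 \cdot 10^{-5}$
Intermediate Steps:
$p = \frac{147}{73}$ ($p = 2 + \frac{1}{-15 + 88} = 2 + \frac{1}{73} = \frac{147}{73} \approx 2.0137$)
$l{\left(x \right)} = -2 + x$
$h{\left(g,U \right)} = \frac{2637}{73} - 9 U$ ($h{\left(g,U \right)} = - 9 \left(\left(-2 + U\right) - \frac{147}{73}\right) = - 9 \left(- \frac{293}{73} + U\right) = \frac{2637}{73} - 9 U$)
$\frac{1}{-73887 + h{\left(G,-13 \right)}} = \frac{1}{-73887 + \left(\frac{2637}{73} - -117\right)} = \frac{1}{-73887 + \left(\frac{2637}{73} + 117\right)} = \frac{1}{-73887 + \frac{11178}{73}} = \frac{1}{- \frac{5382573}{73}} = - \frac{73}{5382573}$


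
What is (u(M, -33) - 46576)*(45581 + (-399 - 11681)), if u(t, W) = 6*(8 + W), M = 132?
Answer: -1565367726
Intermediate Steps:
u(t, W) = 48 + 6*W
(u(M, -33) - 46576)*(45581 + (-399 - 11681)) = ((48 + 6*(-33)) - 46576)*(45581 + (-399 - 11681)) = ((48 - 198) - 46576)*(45581 - 12080) = (-150 - 46576)*33501 = -46726*33501 = -1565367726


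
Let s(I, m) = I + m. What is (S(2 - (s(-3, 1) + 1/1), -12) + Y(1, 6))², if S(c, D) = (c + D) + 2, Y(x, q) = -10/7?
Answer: 3481/49 ≈ 71.041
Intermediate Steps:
Y(x, q) = -10/7 (Y(x, q) = -10*⅐ = -10/7)
S(c, D) = 2 + D + c (S(c, D) = (D + c) + 2 = 2 + D + c)
(S(2 - (s(-3, 1) + 1/1), -12) + Y(1, 6))² = ((2 - 12 + (2 - ((-3 + 1) + 1/1))) - 10/7)² = ((2 - 12 + (2 - (-2 + 1))) - 10/7)² = ((2 - 12 + (2 - 1*(-1))) - 10/7)² = ((2 - 12 + (2 + 1)) - 10/7)² = ((2 - 12 + 3) - 10/7)² = (-7 - 10/7)² = (-59/7)² = 3481/49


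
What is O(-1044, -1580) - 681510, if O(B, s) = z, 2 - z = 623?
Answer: -682131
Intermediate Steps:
z = -621 (z = 2 - 1*623 = 2 - 623 = -621)
O(B, s) = -621
O(-1044, -1580) - 681510 = -621 - 681510 = -682131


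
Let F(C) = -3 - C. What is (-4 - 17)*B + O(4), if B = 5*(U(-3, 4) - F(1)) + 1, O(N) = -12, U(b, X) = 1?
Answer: -558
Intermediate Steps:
B = 26 (B = 5*(1 - (-3 - 1*1)) + 1 = 5*(1 - (-3 - 1)) + 1 = 5*(1 - 1*(-4)) + 1 = 5*(1 + 4) + 1 = 5*5 + 1 = 25 + 1 = 26)
(-4 - 17)*B + O(4) = (-4 - 17)*26 - 12 = -21*26 - 12 = -546 - 12 = -558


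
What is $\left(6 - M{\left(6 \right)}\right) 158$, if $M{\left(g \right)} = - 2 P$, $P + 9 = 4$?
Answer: $-632$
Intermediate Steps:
$P = -5$ ($P = -9 + 4 = -5$)
$M{\left(g \right)} = 10$ ($M{\left(g \right)} = \left(-2\right) \left(-5\right) = 10$)
$\left(6 - M{\left(6 \right)}\right) 158 = \left(6 - 10\right) 158 = \left(-4\right) 158 = -632$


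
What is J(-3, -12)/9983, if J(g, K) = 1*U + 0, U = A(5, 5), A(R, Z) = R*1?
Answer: 5/9983 ≈ 0.00050085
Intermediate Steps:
A(R, Z) = R
U = 5
J(g, K) = 5 (J(g, K) = 1*5 + 0 = 5 + 0 = 5)
J(-3, -12)/9983 = 5/9983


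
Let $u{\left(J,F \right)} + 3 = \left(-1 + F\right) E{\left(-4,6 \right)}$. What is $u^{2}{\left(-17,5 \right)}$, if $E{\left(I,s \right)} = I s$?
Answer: $9801$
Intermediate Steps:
$u{\left(J,F \right)} = 21 - 24 F$ ($u{\left(J,F \right)} = -3 + \left(-1 + F\right) \left(\left(-4\right) 6\right) = -3 + \left(-1 + F\right) \left(-24\right) = -3 - \left(-24 + 24 F\right) = 21 - 24 F$)
$u^{2}{\left(-17,5 \right)} = \left(21 - 120\right)^{2} = \left(-99\right)^{2} = 9801$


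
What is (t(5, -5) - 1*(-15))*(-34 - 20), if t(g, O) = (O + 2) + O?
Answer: -378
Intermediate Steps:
t(g, O) = 2 + 2*O (t(g, O) = (2 + O) + O = 2 + 2*O)
(t(5, -5) - 1*(-15))*(-34 - 20) = ((2 + 2*(-5)) - 1*(-15))*(-34 - 20) = ((2 - 10) + 15)*(-54) = (-8 + 15)*(-54) = 7*(-54) = -378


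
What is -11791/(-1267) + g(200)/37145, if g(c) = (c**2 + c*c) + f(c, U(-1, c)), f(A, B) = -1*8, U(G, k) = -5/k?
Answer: 539326559/47062715 ≈ 11.460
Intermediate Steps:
f(A, B) = -8
g(c) = -8 + 2*c**2 (g(c) = (c**2 + c*c) - 8 = (c**2 + c**2) - 8 = 2*c**2 - 8 = -8 + 2*c**2)
-11791/(-1267) + g(200)/37145 = -11791/(-1267) + (-8 + 2*200**2)/37145 = -11791*(-1/1267) + (-8 + 2*40000)*(1/37145) = 11791/1267 + (-8 + 80000)*(1/37145) = 11791/1267 + 79992*(1/37145) = 11791/1267 + 79992/37145 = 539326559/47062715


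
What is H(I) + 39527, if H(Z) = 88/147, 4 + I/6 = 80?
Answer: 5810557/147 ≈ 39528.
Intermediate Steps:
I = 456 (I = -24 + 6*80 = -24 + 480 = 456)
H(Z) = 88/147 (H(Z) = 88*(1/147) = 88/147)
H(I) + 39527 = 88/147 + 39527 = 5810557/147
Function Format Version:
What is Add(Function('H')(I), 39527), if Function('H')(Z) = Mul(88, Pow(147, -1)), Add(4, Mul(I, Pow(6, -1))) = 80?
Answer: Rational(5810557, 147) ≈ 39528.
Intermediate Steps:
I = 456 (I = Add(-24, Mul(6, 80)) = Add(-24, 480) = 456)
Function('H')(Z) = Rational(88, 147) (Function('H')(Z) = Mul(88, Rational(1, 147)) = Rational(88, 147))
Add(Function('H')(I), 39527) = Add(Rational(88, 147), 39527) = Rational(5810557, 147)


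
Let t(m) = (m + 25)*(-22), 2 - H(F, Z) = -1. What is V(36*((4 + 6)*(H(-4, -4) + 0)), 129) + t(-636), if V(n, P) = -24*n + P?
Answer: -12349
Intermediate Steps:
H(F, Z) = 3 (H(F, Z) = 2 - 1*(-1) = 2 + 1 = 3)
V(n, P) = P - 24*n
t(m) = -550 - 22*m (t(m) = (25 + m)*(-22) = -550 - 22*m)
V(36*((4 + 6)*(H(-4, -4) + 0)), 129) + t(-636) = (129 - 864*(4 + 6)*(3 + 0)) + (-550 - 22*(-636)) = (129 - 864*10*3) + (-550 + 13992) = (129 - 864*30) + 13442 = (129 - 24*1080) + 13442 = (129 - 25920) + 13442 = -25791 + 13442 = -12349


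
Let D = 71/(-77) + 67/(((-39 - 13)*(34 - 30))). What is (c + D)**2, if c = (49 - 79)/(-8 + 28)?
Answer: 1931690401/256512256 ≈ 7.5306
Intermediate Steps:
c = -3/2 (c = -30/20 = -30*1/20 = -3/2 ≈ -1.5000)
D = -19927/16016 (D = 71*(-1/77) + 67/((-52*4)) = -71/77 + 67/(-208) = -71/77 + 67*(-1/208) = -71/77 - 67/208 = -19927/16016 ≈ -1.2442)
(c + D)**2 = (-3/2 - 19927/16016)**2 = (-43951/16016)**2 = 1931690401/256512256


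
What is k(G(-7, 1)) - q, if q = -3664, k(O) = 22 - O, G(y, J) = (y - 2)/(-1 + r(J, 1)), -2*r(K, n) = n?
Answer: 3680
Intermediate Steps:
r(K, n) = -n/2
G(y, J) = 4/3 - 2*y/3 (G(y, J) = (y - 2)/(-1 - 1/2*1) = (-2 + y)/(-1 - 1/2) = (-2 + y)/(-3/2) = (-2 + y)*(-2/3) = 4/3 - 2*y/3)
k(G(-7, 1)) - q = (22 - (4/3 - 2/3*(-7))) - 1*(-3664) = (22 - (4/3 + 14/3)) + 3664 = (22 - 1*6) + 3664 = (22 - 6) + 3664 = 16 + 3664 = 3680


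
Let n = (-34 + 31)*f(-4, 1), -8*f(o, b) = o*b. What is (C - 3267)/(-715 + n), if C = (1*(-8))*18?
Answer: 6822/1433 ≈ 4.7606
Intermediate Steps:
C = -144 (C = -8*18 = -144)
f(o, b) = -b*o/8 (f(o, b) = -o*b/8 = -b*o/8)
n = -3/2 (n = (-34 + 31)*(-⅛*1*(-4)) = -3*½ = -3/2 ≈ -1.5000)
(C - 3267)/(-715 + n) = (-144 - 3267)/(-715 - 3/2) = -3411/(-1433/2) = -3411*(-2/1433) = 6822/1433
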